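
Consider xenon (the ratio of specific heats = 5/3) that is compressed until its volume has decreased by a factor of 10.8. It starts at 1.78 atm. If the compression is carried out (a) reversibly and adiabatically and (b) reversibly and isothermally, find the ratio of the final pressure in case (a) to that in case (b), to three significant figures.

P_adiabatic / P_isothermal ≈ 4.89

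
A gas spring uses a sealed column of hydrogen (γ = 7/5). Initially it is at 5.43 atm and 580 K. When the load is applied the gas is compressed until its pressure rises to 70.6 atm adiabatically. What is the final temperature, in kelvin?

Adiabatic: T₂/T₁ = (P₂/P₁)^((γ−1)/γ).
T₂ = 580 × (70.6/5.43)^(2/7) = 1207 K.

T₂ ≈ 1210 K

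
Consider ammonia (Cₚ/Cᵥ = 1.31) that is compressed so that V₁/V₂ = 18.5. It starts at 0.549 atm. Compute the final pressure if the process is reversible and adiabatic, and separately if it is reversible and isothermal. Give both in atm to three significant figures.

adiabatic: 25.1 atm; isothermal: 10.2 atm

Isothermal: P₂ = P₁(V₁/V₂) = 0.549×18.5 = 10.16 atm.
Adiabatic: P₂ = P₁(V₁/V₂)^γ = 0.549×18.5^(1.31) = 25.09 atm.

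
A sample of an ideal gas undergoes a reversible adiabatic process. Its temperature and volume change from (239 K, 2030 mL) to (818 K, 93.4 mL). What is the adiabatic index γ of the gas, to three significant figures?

γ ≈ 1.40

TV^(γ−1) = const ⇒ γ − 1 = ln(T₂/T₁) / ln(V₁/V₂).
γ = 1 + ln(818/239) / ln(2030/93.4) = 1.4.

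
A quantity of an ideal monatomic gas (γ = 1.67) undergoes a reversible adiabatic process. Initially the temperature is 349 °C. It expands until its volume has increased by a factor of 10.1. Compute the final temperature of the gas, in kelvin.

For a reversible adiabat TV^(γ−1) is constant, so T₂ = T₁ (V₁/V₂)^(γ−1).
T₁ = 349 °C = 622.1 K.
T₂ = 622.1 × (1/10.1)^(0.67) = 132.1 K.

T₂ ≈ 132 K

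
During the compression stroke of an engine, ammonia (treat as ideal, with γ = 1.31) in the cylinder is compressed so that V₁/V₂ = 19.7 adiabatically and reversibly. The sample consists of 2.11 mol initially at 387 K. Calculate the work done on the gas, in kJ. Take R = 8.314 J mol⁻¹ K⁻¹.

For a reversible adiabat TV^(γ−1) is constant, so T₂ = T₁ (V₁/V₂)^(γ−1).
T₂ = 387 × 19.7^(0.31) = 975 K.
Q = 0, so ΔU = W_on_gas = nCᵥΔT with Cᵥ = R/(γ−1) = 26.82 J/(mol·K).
ΔU = 2.11 × 26.82 × (975 − 387) = 33270 J.

W ≈ 33.3 kJ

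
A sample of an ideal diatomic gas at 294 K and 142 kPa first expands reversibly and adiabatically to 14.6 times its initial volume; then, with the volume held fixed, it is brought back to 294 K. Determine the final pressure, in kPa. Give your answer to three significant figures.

For a diatomic ideal gas γ = 7/5.
Adiabatic step (PV^γ = const): P₂ = 142×(1/14.6)^(7/5) = 3.328 kPa; T₂ = 294×(1/14.6)^(2/5) = 100.6 K.
Isochoric: P₃ = P₂(T₃/T₂) = 3.328 × (294/100.6) = 9.726 kPa.

P₃ ≈ 9.73 kPa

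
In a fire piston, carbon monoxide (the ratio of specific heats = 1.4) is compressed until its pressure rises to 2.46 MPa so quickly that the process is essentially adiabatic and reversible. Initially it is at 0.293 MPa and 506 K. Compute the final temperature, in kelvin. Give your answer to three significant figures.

T₂ ≈ 929 K

Adiabatic: T₂/T₁ = (P₂/P₁)^((γ−1)/γ).
T₂ = 506 × (2.46/0.293)^(0.286) = 929.3 K.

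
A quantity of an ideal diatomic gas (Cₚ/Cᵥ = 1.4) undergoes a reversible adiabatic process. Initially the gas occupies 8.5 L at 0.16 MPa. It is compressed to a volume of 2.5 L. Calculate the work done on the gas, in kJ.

W ≈ 2.15 kJ

P₂ = P₁(V₁/V₂)^γ = 0.16×(8.5/2.5)^(1.4) = 0.8875 MPa.
For a reversible adiabat, W_by_gas = (P₁V₁ − P₂V₂)/(γ−1).
W_by = (160000×0.0085 − 887500×0.0025) / (0.4) = -2147 J.
W_on_gas = −W_by = 2147 J.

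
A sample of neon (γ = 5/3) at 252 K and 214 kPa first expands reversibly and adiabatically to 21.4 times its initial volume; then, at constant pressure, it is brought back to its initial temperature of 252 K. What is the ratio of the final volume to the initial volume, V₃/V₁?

V₃/V₁ ≈ 165

Adiabatic step: V₂/V₁ = 21.4; T₂ = T₁·(1/21.4)^(2/3) = 32.69 K.
Isobaric step: V₃/V₂ = T₃/T₂ = 252/32.69.
V₃/V₁ = (V₂/V₁)(V₃/V₂) = 21.4 × (252/32.69) = 165.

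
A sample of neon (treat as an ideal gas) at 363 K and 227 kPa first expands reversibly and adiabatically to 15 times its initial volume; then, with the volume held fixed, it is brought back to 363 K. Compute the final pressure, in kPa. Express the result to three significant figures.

For a monatomic ideal gas γ = 5/3.
Adiabatic step (PV^γ = const): P₂ = 227×(1/15)^(5/3) = 2.488 kPa; T₂ = 363×(1/15)^(2/3) = 59.68 K.
Isochoric: P₃ = P₂(T₃/T₂) = 2.488 × (363/59.68) = 15.13 kPa.

P₃ ≈ 15.1 kPa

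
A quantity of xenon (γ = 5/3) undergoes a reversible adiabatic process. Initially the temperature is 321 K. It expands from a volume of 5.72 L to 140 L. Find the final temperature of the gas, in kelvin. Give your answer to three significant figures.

T₂ ≈ 38.1 K

For a reversible adiabat TV^(γ−1) is constant, so T₂ = T₁ (V₁/V₂)^(γ−1).
T₂ = 321 × (5.72/140)^(2/3) = 38.08 K.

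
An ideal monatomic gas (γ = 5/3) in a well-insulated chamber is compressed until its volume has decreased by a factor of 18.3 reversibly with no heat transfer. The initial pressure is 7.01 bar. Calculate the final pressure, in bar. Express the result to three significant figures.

P₂ ≈ 891 bar

Adiabatic: P₁V₁^γ = P₂V₂^γ ⇒ P₂ = P₁ (V₁/V₂)^γ.
P₂ = 7.01 × 18.3^(5/3) = 890.8 bar.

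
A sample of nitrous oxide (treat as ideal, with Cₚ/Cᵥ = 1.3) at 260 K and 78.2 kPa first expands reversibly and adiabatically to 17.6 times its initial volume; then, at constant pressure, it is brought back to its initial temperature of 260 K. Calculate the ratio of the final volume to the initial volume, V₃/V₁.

Adiabatic step: V₂/V₁ = 17.6; T₂ = T₁·(1/17.6)^(0.3) = 110 K.
Isobaric step: V₃/V₂ = T₃/T₂ = 260/110.
V₃/V₁ = (V₂/V₁)(V₃/V₂) = 17.6 × (260/110) = 41.61.

V₃/V₁ ≈ 41.6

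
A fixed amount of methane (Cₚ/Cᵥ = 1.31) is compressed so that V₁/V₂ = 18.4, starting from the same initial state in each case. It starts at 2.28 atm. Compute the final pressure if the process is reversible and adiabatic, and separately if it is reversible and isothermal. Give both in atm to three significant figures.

adiabatic: 103 atm; isothermal: 42.0 atm

Isothermal: P₂ = P₁(V₁/V₂) = 2.28×18.4 = 41.95 atm.
Adiabatic: P₂ = P₁(V₁/V₂)^γ = 2.28×18.4^(1.31) = 103.5 atm.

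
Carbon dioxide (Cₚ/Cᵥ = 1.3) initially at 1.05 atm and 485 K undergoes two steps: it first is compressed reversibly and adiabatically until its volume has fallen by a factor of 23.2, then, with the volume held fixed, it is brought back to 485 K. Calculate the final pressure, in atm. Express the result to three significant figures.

P₃ ≈ 24.4 atm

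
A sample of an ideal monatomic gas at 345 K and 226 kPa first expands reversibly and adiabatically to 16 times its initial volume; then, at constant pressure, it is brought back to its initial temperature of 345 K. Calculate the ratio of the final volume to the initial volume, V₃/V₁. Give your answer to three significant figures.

V₃/V₁ ≈ 102

For a monatomic ideal gas γ = 5/3.
Adiabatic step: V₂/V₁ = 16; T₂ = T₁·(1/16)^(2/3) = 54.33 K.
Isobaric step: V₃/V₂ = T₃/T₂ = 345/54.33.
V₃/V₁ = (V₂/V₁)(V₃/V₂) = 16 × (345/54.33) = 101.6.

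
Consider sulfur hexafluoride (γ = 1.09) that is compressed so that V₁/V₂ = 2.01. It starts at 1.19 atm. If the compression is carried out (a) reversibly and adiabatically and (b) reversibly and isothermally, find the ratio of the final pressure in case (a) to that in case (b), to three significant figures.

Isothermal: P_b = P₁(V₁/V₂) = 1.19×2.01.
Adiabatic: P_a = P₁(V₁/V₂)^γ = 1.19×2.01^(1.09).
P_a/P_b = (V₁/V₂)^(γ−1) = 2.01^(0.09) = 1.065.

P_adiabatic / P_isothermal ≈ 1.06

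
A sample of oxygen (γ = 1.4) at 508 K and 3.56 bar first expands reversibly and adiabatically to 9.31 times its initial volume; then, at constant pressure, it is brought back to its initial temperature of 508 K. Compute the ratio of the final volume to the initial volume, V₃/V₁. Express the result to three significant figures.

Adiabatic step: V₂/V₁ = 9.31; T₂ = T₁·(1/9.31)^(0.4) = 208.1 K.
Isobaric step: V₃/V₂ = T₃/T₂ = 508/208.1.
V₃/V₁ = (V₂/V₁)(V₃/V₂) = 9.31 × (508/208.1) = 22.73.

V₃/V₁ ≈ 22.7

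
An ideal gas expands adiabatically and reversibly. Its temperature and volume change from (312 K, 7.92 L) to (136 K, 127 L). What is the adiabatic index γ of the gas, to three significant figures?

TV^(γ−1) = const ⇒ γ − 1 = ln(T₂/T₁) / ln(V₁/V₂).
γ = 1 + ln(136/312) / ln(7.92/127) = 1.299.

γ ≈ 1.30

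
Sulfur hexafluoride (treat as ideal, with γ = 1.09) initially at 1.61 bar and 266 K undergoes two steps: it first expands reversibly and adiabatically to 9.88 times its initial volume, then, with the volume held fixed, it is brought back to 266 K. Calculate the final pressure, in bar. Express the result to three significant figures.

P₃ ≈ 0.163 bar

Adiabatic step (PV^γ = const): P₂ = 1.61×(1/9.88)^(1.09) = 0.1326 bar; T₂ = 266×(1/9.88)^(0.09) = 216.4 K.
Isochoric: P₃ = P₂(T₃/T₂) = 0.1326 × (266/216.4) = 0.163 bar.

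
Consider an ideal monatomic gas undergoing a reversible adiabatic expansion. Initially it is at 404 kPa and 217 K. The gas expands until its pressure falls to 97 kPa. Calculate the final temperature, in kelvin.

T₂ ≈ 123 K

Along an adiabat T P^((1−γ)/γ) is constant, so T₂ = T₁ (P₂/P₁)^((γ−1)/γ).
For a monatomic ideal gas γ = 5/3, so (γ−1)/γ = 2/5.
T₂ = 217 × (97/404)^(2/5) = 122.6 K.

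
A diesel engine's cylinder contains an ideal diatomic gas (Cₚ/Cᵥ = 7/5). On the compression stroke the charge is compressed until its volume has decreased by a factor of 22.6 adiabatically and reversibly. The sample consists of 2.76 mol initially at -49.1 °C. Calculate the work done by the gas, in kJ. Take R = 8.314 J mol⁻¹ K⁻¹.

W ≈ -31.9 kJ

For a reversible adiabat TV^(γ−1) is constant, so T₂ = T₁ (V₁/V₂)^(γ−1).
T₁ = -49.1 °C = 224 K.
T₂ = 224 × 22.6^(2/5) = 779.8 K.
Q = 0, so ΔU = W_on_gas = nCᵥΔT with Cᵥ = R/(γ−1) = 20.79 J/(mol·K).
ΔU = 2.76 × 20.79 × (779.8 − 224) = 31880 J.
Work done by the gas = −ΔU = -31880 J.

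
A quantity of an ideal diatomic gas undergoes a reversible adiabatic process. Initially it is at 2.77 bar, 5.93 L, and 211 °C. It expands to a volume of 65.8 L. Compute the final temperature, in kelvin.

For a reversible adiabat TV^(γ−1) is constant, so T₂ = T₁ (V₁/V₂)^(γ−1).
γ = 7/5 for a diatomic ideal gas.
T₁ = 211 °C = 484.1 K.
T₂ = 484.1 × (5.93/65.8)^(2/5) = 184.9 K.

T₂ ≈ 185 K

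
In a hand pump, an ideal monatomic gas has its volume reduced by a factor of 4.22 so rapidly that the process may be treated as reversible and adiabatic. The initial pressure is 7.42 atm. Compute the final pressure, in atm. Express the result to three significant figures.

P₂ ≈ 81.8 atm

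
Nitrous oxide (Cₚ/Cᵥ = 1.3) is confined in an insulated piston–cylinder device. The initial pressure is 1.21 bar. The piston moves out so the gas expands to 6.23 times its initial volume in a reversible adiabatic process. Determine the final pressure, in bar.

P₂ ≈ 0.112 bar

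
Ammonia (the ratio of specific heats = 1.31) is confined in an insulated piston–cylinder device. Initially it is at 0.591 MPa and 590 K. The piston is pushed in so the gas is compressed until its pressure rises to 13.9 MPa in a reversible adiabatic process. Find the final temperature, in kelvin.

Adiabatic: T₂/T₁ = (P₂/P₁)^((γ−1)/γ).
T₂ = 590 × (13.9/0.591)^(0.237) = 1246 K.

T₂ ≈ 1250 K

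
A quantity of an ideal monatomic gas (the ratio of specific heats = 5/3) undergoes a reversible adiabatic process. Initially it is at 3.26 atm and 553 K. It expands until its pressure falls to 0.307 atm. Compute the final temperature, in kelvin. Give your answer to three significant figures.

T₂ ≈ 215 K

Along an adiabat T P^((1−γ)/γ) is constant, so T₂ = T₁ (P₂/P₁)^((γ−1)/γ).
T₂ = 553 × (0.307/3.26)^(2/5) = 214.9 K.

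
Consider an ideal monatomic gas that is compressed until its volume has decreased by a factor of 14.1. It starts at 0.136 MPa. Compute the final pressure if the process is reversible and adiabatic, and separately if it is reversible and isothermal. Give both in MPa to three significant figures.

adiabatic: 11.2 MPa; isothermal: 1.92 MPa

For a monatomic ideal gas γ = 5/3.
Isothermal: P₂ = P₁(V₁/V₂) = 0.136×14.1 = 1.918 MPa.
Adiabatic: P₂ = P₁(V₁/V₂)^γ = 0.136×14.1^(5/3) = 11.19 MPa.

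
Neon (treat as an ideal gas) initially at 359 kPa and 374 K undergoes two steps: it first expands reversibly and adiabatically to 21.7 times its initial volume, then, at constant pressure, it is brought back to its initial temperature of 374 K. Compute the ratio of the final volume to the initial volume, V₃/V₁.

For a monatomic ideal gas γ = 5/3.
Adiabatic step: V₂/V₁ = 21.7; T₂ = T₁·(1/21.7)^(2/3) = 48.07 K.
Isobaric step: V₃/V₂ = T₃/T₂ = 374/48.07.
V₃/V₁ = (V₂/V₁)(V₃/V₂) = 21.7 × (374/48.07) = 168.8.

V₃/V₁ ≈ 169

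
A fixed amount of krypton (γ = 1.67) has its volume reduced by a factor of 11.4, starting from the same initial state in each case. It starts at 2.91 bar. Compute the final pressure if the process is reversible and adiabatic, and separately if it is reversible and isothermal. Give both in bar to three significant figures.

Isothermal: P₂ = P₁(V₁/V₂) = 2.91×11.4 = 33.17 bar.
Adiabatic: P₂ = P₁(V₁/V₂)^γ = 2.91×11.4^(1.67) = 169.4 bar.

adiabatic: 169 bar; isothermal: 33.2 bar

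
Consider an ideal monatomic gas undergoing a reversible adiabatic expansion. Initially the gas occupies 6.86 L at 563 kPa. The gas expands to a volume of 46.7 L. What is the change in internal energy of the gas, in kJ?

ΔU ≈ -4.18 kJ

γ = 5/3 for a monatomic ideal gas.
P₂ = P₁(V₁/V₂)^γ = 563×(6.86/46.7)^(5/3) = 23.02 kPa.
For a reversible adiabat, W_by_gas = (P₁V₁ − P₂V₂)/(γ−1).
W_by = (563000×0.00686 − 23020×0.0467) / (2/3) = 4180 J.
Q = 0 ⇒ ΔU = −W_by = -4180 J.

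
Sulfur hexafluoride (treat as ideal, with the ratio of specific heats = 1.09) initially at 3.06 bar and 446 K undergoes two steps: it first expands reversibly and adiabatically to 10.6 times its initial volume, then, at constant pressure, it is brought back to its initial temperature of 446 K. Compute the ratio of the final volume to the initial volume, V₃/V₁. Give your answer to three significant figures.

Adiabatic step: V₂/V₁ = 10.6; T₂ = T₁·(1/10.6)^(0.09) = 360.6 K.
Isobaric step: V₃/V₂ = T₃/T₂ = 446/360.6.
V₃/V₁ = (V₂/V₁)(V₃/V₂) = 10.6 × (446/360.6) = 13.11.

V₃/V₁ ≈ 13.1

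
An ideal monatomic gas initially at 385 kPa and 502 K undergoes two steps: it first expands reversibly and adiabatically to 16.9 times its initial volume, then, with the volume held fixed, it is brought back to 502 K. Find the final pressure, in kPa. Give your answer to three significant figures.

P₃ ≈ 22.8 kPa

For a monatomic ideal gas γ = 5/3.
Adiabatic step (PV^γ = const): P₂ = 385×(1/16.9)^(5/3) = 3.459 kPa; T₂ = 502×(1/16.9)^(2/3) = 76.23 K.
Isochoric: P₃ = P₂(T₃/T₂) = 3.459 × (502/76.23) = 22.78 kPa.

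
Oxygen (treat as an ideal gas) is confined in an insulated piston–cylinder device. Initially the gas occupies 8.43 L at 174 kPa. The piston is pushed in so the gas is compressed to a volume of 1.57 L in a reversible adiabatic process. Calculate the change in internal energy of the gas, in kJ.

ΔU ≈ 3.52 kJ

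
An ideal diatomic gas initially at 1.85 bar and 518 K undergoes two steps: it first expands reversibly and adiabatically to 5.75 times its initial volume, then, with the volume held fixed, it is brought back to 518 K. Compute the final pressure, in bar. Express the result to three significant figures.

P₃ ≈ 0.322 bar

For a diatomic ideal gas γ = 7/5.
Adiabatic step (PV^γ = const): P₂ = 1.85×(1/5.75)^(7/5) = 0.1598 bar; T₂ = 518×(1/5.75)^(2/5) = 257.3 K.
Isochoric: P₃ = P₂(T₃/T₂) = 0.1598 × (518/257.3) = 0.3217 bar.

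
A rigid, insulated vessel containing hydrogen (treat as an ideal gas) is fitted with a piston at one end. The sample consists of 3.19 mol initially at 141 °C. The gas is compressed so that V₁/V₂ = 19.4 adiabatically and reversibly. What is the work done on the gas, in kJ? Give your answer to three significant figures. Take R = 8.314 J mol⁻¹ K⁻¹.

For a reversible adiabat TV^(γ−1) is constant, so T₂ = T₁ (V₁/V₂)^(γ−1).
γ = 7/5 for a diatomic ideal gas, so γ−1 = 2/5.
T₁ = 141 °C = 414.1 K.
T₂ = 414.1 × 19.4^(2/5) = 1356 K.
Q = 0, so ΔU = W_on_gas = nCᵥΔT with Cᵥ = R/(γ−1) = 20.79 J/(mol·K).
ΔU = 3.19 × 20.79 × (1356 − 414.1) = 62450 J.

W ≈ 62.5 kJ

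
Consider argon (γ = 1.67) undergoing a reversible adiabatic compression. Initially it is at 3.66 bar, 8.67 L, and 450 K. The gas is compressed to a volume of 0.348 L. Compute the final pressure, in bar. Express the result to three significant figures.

P₂ ≈ 786 bar

Adiabatic: P₁V₁^γ = P₂V₂^γ ⇒ P₂ = P₁ (V₁/V₂)^γ.
P₂ = 3.66 × (8.67/0.348)^(1.67) = 786.2 bar.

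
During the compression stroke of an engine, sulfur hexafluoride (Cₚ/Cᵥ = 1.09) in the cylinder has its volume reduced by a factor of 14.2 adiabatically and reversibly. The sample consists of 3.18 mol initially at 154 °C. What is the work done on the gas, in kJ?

W ≈ 33.8 kJ

For a reversible adiabat TV^(γ−1) is constant, so T₂ = T₁ (V₁/V₂)^(γ−1).
T₁ = 154 °C = 427.1 K.
T₂ = 427.1 × 14.2^(0.09) = 542.4 K.
Q = 0, so ΔU = W_on_gas = nCᵥΔT with Cᵥ = R/(γ−1) = 92.38 J/(mol·K).
ΔU = 3.18 × 92.38 × (542.4 − 427.1) = 33840 J.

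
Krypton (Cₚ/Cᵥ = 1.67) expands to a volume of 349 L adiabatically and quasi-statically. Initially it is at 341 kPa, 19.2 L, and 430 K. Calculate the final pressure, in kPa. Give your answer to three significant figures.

Since PV^γ is constant along a reversible adiabat, P₂ = P₁ (V₁/V₂)^γ.
P₂ = 341 × (19.2/349)^(1.67) = 2.688 kPa.

P₂ ≈ 2.69 kPa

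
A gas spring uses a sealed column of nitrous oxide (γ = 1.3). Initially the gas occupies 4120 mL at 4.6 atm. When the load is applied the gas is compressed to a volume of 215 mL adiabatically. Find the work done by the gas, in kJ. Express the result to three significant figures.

P₂ = P₁(V₁/V₂)^γ = 4.6×(4120/215)^(1.3) = 213.8 atm.
For a reversible adiabat, W_by_gas = (P₁V₁ − P₂V₂)/(γ−1).
W_by = (466100×0.00412 − 2.166×10^7×0.000215) / (0.3) = -9122 J.

W ≈ -9.12 kJ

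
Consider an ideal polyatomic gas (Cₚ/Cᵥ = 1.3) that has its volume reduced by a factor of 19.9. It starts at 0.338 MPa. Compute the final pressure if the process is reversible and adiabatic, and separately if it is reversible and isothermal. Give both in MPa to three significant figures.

adiabatic: 16.5 MPa; isothermal: 6.73 MPa

Isothermal: P₂ = P₁(V₁/V₂) = 0.338×19.9 = 6.726 MPa.
Adiabatic: P₂ = P₁(V₁/V₂)^γ = 0.338×19.9^(1.3) = 16.5 MPa.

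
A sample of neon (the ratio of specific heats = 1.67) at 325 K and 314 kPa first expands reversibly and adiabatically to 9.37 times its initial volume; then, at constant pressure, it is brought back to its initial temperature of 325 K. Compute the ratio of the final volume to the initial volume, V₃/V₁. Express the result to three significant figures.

Adiabatic step: V₂/V₁ = 9.37; T₂ = T₁·(1/9.37)^(0.67) = 72.58 K.
Isobaric step: V₃/V₂ = T₃/T₂ = 325/72.58.
V₃/V₁ = (V₂/V₁)(V₃/V₂) = 9.37 × (325/72.58) = 41.96.

V₃/V₁ ≈ 42.0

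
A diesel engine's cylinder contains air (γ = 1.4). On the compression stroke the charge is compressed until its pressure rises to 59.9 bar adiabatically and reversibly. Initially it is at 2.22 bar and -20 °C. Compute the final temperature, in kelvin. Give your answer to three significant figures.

T₂ ≈ 649 K

Adiabatic: T₂/T₁ = (P₂/P₁)^((γ−1)/γ).
T₁ = -20 °C = 253.1 K.
T₂ = 253.1 × (59.9/2.22)^(0.286) = 649 K.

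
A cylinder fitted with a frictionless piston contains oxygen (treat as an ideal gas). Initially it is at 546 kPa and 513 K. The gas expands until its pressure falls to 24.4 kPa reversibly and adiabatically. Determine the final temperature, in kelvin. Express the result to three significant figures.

Adiabatic: T₂/T₁ = (P₂/P₁)^((γ−1)/γ).
For a diatomic ideal gas γ = 7/5, so (γ−1)/γ = 2/7.
T₂ = 513 × (24.4/546)^(2/7) = 211.1 K.

T₂ ≈ 211 K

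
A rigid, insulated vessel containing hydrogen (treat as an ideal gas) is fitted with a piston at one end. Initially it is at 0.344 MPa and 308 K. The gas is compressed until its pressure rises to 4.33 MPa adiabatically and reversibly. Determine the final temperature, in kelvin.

Along an adiabat T P^((1−γ)/γ) is constant, so T₂ = T₁ (P₂/P₁)^((γ−1)/γ).
For a diatomic ideal gas γ = 7/5, so (γ−1)/γ = 2/7.
T₂ = 308 × (4.33/0.344)^(2/7) = 635.1 K.

T₂ ≈ 635 K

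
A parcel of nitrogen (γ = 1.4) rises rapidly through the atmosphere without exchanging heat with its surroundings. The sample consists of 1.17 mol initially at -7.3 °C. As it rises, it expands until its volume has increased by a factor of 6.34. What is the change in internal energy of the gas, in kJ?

ΔU ≈ -3.38 kJ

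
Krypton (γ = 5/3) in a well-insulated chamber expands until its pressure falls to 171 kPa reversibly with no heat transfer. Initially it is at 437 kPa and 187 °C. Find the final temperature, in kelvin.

Adiabatic: T₂/T₁ = (P₂/P₁)^((γ−1)/γ).
T₁ = 187 °C = 460.1 K.
T₂ = 460.1 × (171/437)^(2/5) = 316.2 K.

T₂ ≈ 316 K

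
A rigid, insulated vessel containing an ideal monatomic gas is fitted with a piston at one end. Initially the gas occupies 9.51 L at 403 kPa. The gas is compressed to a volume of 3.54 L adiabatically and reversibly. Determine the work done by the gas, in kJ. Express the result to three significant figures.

W ≈ -5.36 kJ

γ = 5/3 for a monatomic ideal gas.
P₂ = P₁(V₁/V₂)^γ = 403×(9.51/3.54)^(5/3) = 2092 kPa.
For a reversible adiabat, W_by_gas = (P₁V₁ − P₂V₂)/(γ−1).
W_by = (403000×0.00951 − 2.092×10^6×0.00354) / (2/3) = -5361 J.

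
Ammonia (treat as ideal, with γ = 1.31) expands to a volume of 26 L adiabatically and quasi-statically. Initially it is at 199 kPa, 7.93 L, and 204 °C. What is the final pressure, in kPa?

P₂ ≈ 42.0 kPa

Adiabatic: P₁V₁^γ = P₂V₂^γ ⇒ P₂ = P₁ (V₁/V₂)^γ.
P₂ = 199 × (7.93/26)^(1.31) = 42 kPa.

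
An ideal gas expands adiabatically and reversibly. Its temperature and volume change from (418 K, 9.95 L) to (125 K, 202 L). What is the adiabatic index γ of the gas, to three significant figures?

γ ≈ 1.40

TV^(γ−1) = const ⇒ γ − 1 = ln(T₂/T₁) / ln(V₁/V₂).
γ = 1 + ln(125/418) / ln(9.95/202) = 1.401.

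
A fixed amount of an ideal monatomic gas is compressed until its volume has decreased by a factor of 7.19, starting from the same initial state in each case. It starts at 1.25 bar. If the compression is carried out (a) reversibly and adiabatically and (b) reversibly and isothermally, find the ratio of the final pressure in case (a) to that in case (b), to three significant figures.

P_adiabatic / P_isothermal ≈ 3.73

For a monatomic ideal gas γ = 5/3.
Isothermal: P_b = P₁(V₁/V₂) = 1.25×7.19.
Adiabatic: P_a = P₁(V₁/V₂)^γ = 1.25×7.19^(5/3).
P_a/P_b = (V₁/V₂)^(γ−1) = 7.19^(2/3) = 3.725.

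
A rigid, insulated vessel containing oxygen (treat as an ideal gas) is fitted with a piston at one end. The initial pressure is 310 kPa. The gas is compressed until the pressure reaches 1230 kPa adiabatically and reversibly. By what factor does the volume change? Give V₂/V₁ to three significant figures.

V₂/V₁ ≈ 0.374

From PV^γ = const, V₂/V₁ = (P₁/P₂)^(1/γ).
For a diatomic ideal gas γ = 7/5.
V₂/V₁ = (310/1230)^(5/7) = 0.3737.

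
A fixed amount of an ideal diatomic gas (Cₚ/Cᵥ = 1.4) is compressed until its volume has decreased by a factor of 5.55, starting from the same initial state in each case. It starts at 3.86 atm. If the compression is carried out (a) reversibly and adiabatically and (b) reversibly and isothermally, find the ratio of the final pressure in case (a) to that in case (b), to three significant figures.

Isothermal: P_b = P₁(V₁/V₂) = 3.86×5.55.
Adiabatic: P_a = P₁(V₁/V₂)^γ = 3.86×5.55^(1.4).
P_a/P_b = (V₁/V₂)^(γ−1) = 5.55^(0.4) = 1.985.

P_adiabatic / P_isothermal ≈ 1.98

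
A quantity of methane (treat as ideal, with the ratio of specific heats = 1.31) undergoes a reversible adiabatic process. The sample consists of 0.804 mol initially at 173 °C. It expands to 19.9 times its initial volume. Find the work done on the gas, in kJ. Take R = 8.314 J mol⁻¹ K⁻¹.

W ≈ -5.81 kJ

For a reversible adiabat TV^(γ−1) is constant, so T₂ = T₁ (V₁/V₂)^(γ−1).
T₁ = 173 °C = 446.1 K.
T₂ = 446.1 × (1/19.9)^(0.31) = 176.5 K.
Q = 0, so ΔU = W_on_gas = nCᵥΔT with Cᵥ = R/(γ−1) = 26.82 J/(mol·K).
ΔU = 0.804 × 26.82 × (176.5 − 446.1) = -5814 J.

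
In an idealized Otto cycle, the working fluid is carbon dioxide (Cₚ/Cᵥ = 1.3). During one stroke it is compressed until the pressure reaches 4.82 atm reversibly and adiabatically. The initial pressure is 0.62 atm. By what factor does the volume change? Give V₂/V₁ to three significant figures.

V₂/V₁ ≈ 0.206

From PV^γ = const, V₂/V₁ = (P₁/P₂)^(1/γ).
V₂/V₁ = (0.62/4.82)^(0.769) = 0.2065.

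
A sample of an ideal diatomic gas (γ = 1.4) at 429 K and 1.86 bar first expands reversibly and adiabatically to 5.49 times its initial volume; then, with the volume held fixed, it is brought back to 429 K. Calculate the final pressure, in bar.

P₃ ≈ 0.339 bar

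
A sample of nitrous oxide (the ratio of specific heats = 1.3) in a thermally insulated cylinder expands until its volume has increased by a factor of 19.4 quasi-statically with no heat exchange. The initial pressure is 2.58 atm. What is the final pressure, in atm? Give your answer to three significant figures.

P₂ ≈ 0.0546 atm

Since PV^γ is constant along a reversible adiabat, P₂ = P₁ (V₁/V₂)^γ.
P₂ = 2.58 × (1/19.4)^(1.3) = 0.05464 atm.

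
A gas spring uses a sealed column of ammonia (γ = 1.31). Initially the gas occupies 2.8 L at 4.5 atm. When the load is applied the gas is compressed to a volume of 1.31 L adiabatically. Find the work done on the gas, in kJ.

W ≈ 1.09 kJ

P₂ = P₁(V₁/V₂)^γ = 4.5×(2.8/1.31)^(1.31) = 12.17 atm.
For a reversible adiabat, W_by_gas = (P₁V₁ − P₂V₂)/(γ−1).
W_by = (456000×0.0028 − 1.233×10^6×0.00131) / (0.31) = -1093 J.
W_on_gas = −W_by = 1093 J.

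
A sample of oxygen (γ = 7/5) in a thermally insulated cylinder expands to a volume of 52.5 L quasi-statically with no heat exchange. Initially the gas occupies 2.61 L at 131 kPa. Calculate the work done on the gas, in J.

P₂ = P₁(V₁/V₂)^γ = 131×(2.61/52.5)^(7/5) = 1.96 kPa.
For a reversible adiabat, W_by_gas = (P₁V₁ − P₂V₂)/(γ−1).
W_by = (131000×0.00261 − 1960×0.0525) / (2/5) = 597.5 J.
W_on_gas = −W_by = -597.5 J.

W ≈ -597 J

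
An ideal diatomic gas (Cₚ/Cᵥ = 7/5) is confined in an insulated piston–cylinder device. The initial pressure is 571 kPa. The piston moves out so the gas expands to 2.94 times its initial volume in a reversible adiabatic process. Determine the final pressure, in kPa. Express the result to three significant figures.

Since PV^γ is constant along a reversible adiabat, P₂ = P₁ (V₁/V₂)^γ.
P₂ = 571 × (1/2.94)^(7/5) = 126.2 kPa.

P₂ ≈ 126 kPa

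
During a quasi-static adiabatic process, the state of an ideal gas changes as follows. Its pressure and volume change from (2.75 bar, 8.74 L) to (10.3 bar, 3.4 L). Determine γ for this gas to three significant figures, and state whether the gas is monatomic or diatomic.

γ ≈ 1.40; diatomic

PV^γ = const ⇒ γ = ln(P₂/P₁) / ln(V₁/V₂).
γ = ln(10.3/2.75) / ln(8.74/3.4) = 1.399.
γ ≈ 1.40 is close to 7/5, so the gas is diatomic.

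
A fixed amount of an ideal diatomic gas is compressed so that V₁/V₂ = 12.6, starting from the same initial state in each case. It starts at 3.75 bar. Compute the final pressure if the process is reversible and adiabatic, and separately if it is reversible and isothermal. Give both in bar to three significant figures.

For a diatomic ideal gas γ = 7/5.
Isothermal: P₂ = P₁(V₁/V₂) = 3.75×12.6 = 47.25 bar.
Adiabatic: P₂ = P₁(V₁/V₂)^γ = 3.75×12.6^(7/5) = 130.2 bar.

adiabatic: 130 bar; isothermal: 47.2 bar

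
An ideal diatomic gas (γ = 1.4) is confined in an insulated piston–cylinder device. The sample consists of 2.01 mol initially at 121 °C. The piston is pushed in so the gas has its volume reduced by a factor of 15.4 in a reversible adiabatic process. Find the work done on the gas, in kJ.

For a reversible adiabat TV^(γ−1) is constant, so T₂ = T₁ (V₁/V₂)^(γ−1).
T₁ = 121 °C = 394.1 K.
T₂ = 394.1 × 15.4^(0.4) = 1177 K.
Q = 0, so ΔU = W_on_gas = nCᵥΔT with Cᵥ = R/(γ−1) = 20.79 J/(mol·K).
ΔU = 2.01 × 20.79 × (1177 − 394.1) = 32690 J.

W ≈ 32.7 kJ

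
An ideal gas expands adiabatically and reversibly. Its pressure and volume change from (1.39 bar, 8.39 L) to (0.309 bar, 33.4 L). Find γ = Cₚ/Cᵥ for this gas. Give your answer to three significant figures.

γ ≈ 1.09

PV^γ = const ⇒ γ = ln(P₂/P₁) / ln(V₁/V₂).
γ = ln(0.309/1.39) / ln(8.39/33.4) = 1.088.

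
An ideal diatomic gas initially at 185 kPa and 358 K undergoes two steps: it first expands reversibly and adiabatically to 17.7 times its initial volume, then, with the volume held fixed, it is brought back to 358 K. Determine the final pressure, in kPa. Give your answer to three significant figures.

For a diatomic ideal gas γ = 7/5.
Adiabatic step (PV^γ = const): P₂ = 185×(1/17.7)^(7/5) = 3.311 kPa; T₂ = 358×(1/17.7)^(2/5) = 113.4 K.
Isochoric: P₃ = P₂(T₃/T₂) = 3.311 × (358/113.4) = 10.45 kPa.

P₃ ≈ 10.5 kPa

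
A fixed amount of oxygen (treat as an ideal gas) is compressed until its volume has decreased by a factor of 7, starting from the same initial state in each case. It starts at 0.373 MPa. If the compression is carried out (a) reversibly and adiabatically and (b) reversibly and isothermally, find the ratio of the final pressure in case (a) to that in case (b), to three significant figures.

For a diatomic ideal gas γ = 7/5.
Isothermal: P_b = P₁(V₁/V₂) = 0.373×7.
Adiabatic: P_a = P₁(V₁/V₂)^γ = 0.373×7^(7/5).
P_a/P_b = (V₁/V₂)^(γ−1) = 7^(2/5) = 2.178.

P_adiabatic / P_isothermal ≈ 2.18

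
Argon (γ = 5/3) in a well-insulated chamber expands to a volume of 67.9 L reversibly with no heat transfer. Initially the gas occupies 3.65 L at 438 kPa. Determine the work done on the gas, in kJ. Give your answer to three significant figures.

P₂ = P₁(V₁/V₂)^γ = 438×(3.65/67.9)^(5/3) = 3.354 kPa.
For a reversible adiabat, W_by_gas = (P₁V₁ − P₂V₂)/(γ−1).
W_by = (438000×0.00365 − 3354×0.0679) / (2/3) = 2056 J.
W_on_gas = −W_by = -2056 J.

W ≈ -2.06 kJ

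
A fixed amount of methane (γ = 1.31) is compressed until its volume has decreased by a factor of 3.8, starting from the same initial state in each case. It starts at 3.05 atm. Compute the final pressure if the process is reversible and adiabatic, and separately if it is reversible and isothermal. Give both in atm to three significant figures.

adiabatic: 17.5 atm; isothermal: 11.6 atm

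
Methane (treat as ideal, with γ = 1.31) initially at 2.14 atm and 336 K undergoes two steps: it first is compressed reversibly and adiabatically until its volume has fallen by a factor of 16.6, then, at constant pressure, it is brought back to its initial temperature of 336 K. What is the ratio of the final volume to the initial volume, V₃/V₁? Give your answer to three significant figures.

V₃/V₁ ≈ 0.0252

Adiabatic step: V₂/V₁ = 0.06024; T₂ = T₁·16.6^(0.31) = 802.7 K.
Isobaric step: V₃/V₂ = T₃/T₂ = 336/802.7.
V₃/V₁ = (V₂/V₁)(V₃/V₂) = 0.06024 × (336/802.7) = 0.02521.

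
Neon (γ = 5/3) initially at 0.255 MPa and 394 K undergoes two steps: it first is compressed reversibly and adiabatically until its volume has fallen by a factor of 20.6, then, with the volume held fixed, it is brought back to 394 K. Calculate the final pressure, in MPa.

Adiabatic step (PV^γ = const): P₂ = 0.255×20.6^(5/3) = 39.47 MPa; T₂ = 394×20.6^(2/3) = 2961 K.
Isochoric: P₃ = P₂(T₃/T₂) = 39.47 × (394/2961) = 5.253 MPa.

P₃ ≈ 5.25 MPa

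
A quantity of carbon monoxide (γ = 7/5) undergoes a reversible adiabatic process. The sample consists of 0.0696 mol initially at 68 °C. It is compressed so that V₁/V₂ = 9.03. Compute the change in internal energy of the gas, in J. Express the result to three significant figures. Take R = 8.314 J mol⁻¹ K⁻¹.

ΔU ≈ 697 J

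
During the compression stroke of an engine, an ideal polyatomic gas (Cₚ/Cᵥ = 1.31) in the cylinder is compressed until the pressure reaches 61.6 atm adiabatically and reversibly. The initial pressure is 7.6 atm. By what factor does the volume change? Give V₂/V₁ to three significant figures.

From PV^γ = const, V₂/V₁ = (P₁/P₂)^(1/γ).
V₂/V₁ = (7.6/61.6)^(0.763) = 0.2024.

V₂/V₁ ≈ 0.202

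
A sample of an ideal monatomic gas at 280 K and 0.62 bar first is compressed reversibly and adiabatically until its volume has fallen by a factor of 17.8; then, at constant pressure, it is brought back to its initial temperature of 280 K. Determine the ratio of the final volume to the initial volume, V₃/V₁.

V₃/V₁ ≈ 0.00824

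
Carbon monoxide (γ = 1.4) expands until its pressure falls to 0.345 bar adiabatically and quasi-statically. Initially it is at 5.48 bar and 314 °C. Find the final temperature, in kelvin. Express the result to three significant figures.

Adiabatic: T₂/T₁ = (P₂/P₁)^((γ−1)/γ).
T₁ = 314 °C = 587.1 K.
T₂ = 587.1 × (0.345/5.48)^(0.286) = 266.5 K.

T₂ ≈ 266 K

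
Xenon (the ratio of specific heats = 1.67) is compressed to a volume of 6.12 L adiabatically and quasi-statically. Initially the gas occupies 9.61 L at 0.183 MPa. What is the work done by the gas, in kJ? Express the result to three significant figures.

W ≈ -0.927 kJ

P₂ = P₁(V₁/V₂)^γ = 0.183×(9.61/6.12)^(1.67) = 0.3888 MPa.
For a reversible adiabat, W_by_gas = (P₁V₁ − P₂V₂)/(γ−1).
W_by = (183000×0.00961 − 388800×0.00612) / (0.67) = -926.6 J.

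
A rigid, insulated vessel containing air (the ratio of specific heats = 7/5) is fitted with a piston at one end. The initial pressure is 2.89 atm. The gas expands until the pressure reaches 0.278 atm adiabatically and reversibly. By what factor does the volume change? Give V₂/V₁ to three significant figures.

V₂/V₁ ≈ 5.33

From PV^γ = const, V₂/V₁ = (P₁/P₂)^(1/γ).
V₂/V₁ = (2.89/0.278)^(5/7) = 5.325.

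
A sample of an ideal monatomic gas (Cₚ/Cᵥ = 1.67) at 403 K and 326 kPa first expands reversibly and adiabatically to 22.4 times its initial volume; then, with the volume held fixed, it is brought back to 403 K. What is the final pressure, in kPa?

Adiabatic step (PV^γ = const): P₂ = 326×(1/22.4)^(1.67) = 1.813 kPa; T₂ = 403×(1/22.4)^(0.67) = 50.19 K.
Isochoric: P₃ = P₂(T₃/T₂) = 1.813 × (403/50.19) = 14.55 kPa.

P₃ ≈ 14.6 kPa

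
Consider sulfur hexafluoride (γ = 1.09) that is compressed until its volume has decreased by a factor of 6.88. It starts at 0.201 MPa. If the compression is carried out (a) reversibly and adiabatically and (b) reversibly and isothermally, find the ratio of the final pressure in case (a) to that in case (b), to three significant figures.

Isothermal: P_b = P₁(V₁/V₂) = 0.201×6.88.
Adiabatic: P_a = P₁(V₁/V₂)^γ = 0.201×6.88^(1.09).
P_a/P_b = (V₁/V₂)^(γ−1) = 6.88^(0.09) = 1.19.

P_adiabatic / P_isothermal ≈ 1.19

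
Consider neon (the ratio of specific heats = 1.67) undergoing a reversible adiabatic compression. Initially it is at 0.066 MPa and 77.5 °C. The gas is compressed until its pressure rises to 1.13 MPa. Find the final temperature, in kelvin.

Along an adiabat T P^((1−γ)/γ) is constant, so T₂ = T₁ (P₂/P₁)^((γ−1)/γ).
T₁ = 77.5 °C = 350.6 K.
T₂ = 350.6 × (1.13/0.066)^(0.401) = 1096 K.

T₂ ≈ 1100 K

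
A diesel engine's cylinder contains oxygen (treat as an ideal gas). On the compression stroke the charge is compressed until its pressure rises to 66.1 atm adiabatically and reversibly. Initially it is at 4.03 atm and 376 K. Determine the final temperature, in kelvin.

Along an adiabat T P^((1−γ)/γ) is constant, so T₂ = T₁ (P₂/P₁)^((γ−1)/γ).
For a diatomic ideal gas γ = 7/5, so (γ−1)/γ = 2/7.
T₂ = 376 × (66.1/4.03)^(2/7) = 836.2 K.

T₂ ≈ 836 K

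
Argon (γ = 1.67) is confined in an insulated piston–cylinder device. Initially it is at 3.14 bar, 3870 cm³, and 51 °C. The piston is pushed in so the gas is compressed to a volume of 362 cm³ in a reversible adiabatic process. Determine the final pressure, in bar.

P₂ ≈ 164 bar

Adiabatic: P₁V₁^γ = P₂V₂^γ ⇒ P₂ = P₁ (V₁/V₂)^γ.
P₂ = 3.14 × (3870/362)^(1.67) = 164.2 bar.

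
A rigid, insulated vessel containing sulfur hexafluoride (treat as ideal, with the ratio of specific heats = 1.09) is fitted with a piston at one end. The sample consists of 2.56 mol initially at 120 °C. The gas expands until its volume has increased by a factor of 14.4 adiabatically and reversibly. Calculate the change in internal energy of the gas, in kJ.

ΔU ≈ -19.8 kJ

For a reversible adiabat TV^(γ−1) is constant, so T₂ = T₁ (V₁/V₂)^(γ−1).
T₁ = 120 °C = 393.1 K.
T₂ = 393.1 × (1/14.4)^(0.09) = 309.2 K.
Q = 0, so ΔU = W_on_gas = nCᵥΔT with Cᵥ = R/(γ−1) = 92.38 J/(mol·K).
ΔU = 2.56 × 92.38 × (309.2 − 393.1) = -19840 J.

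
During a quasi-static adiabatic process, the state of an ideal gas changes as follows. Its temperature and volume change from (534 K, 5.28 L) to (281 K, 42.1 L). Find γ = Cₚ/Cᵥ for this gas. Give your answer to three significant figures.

TV^(γ−1) = const ⇒ γ − 1 = ln(T₂/T₁) / ln(V₁/V₂).
γ = 1 + ln(281/534) / ln(5.28/42.1) = 1.309.

γ ≈ 1.31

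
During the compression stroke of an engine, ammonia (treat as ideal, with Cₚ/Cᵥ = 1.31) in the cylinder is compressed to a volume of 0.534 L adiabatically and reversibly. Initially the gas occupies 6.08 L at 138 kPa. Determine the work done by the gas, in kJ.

W ≈ -3.05 kJ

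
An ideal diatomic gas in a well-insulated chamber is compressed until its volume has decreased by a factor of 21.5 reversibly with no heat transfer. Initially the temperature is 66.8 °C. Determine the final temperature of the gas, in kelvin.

For a reversible adiabat TV^(γ−1) is constant, so T₂ = T₁ (V₁/V₂)^(γ−1).
For a diatomic ideal gas γ = 7/5, so γ−1 = 2/5.
T₁ = 66.8 °C = 339.9 K.
T₂ = 339.9 × 21.5^(2/5) = 1160 K.

T₂ ≈ 1160 K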